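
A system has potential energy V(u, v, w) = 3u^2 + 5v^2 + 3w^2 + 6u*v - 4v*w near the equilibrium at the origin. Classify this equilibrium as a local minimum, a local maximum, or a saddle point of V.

local minimum

The Hessian at the origin is H = [[6, 6, 0], [6, 10, -4], [0, -4, 6]].
An LDLᵀ factorisation of H has diagonal entries 6, 4, 2.
So there are 3 positive pivots.
H is positive definite, so the origin is a strict local minimum.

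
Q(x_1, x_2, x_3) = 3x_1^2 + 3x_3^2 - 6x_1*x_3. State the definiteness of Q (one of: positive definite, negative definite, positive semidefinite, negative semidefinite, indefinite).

The associated matrix is A = [[3, 0, -3], [0, 0, 0], [-3, 0, 3]].
Row-reducing A symmetrically gives the diagonal entries 3, 0, 0.
So there are 1 positive, 2 zero pivots.
Hence Q is positive semidefinite.

positive semidefinite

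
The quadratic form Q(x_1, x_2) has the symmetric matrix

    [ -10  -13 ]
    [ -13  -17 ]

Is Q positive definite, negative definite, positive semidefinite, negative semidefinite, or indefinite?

negative definite

For the 2×2 matrix [[-10, -13], [-13, -17]]: det = -10·-17 − (-13)² = 1, trace = -27.
det > 0 so both eigenvalues share the sign of the trace; trace = -27 < 0 ⇒ both negative.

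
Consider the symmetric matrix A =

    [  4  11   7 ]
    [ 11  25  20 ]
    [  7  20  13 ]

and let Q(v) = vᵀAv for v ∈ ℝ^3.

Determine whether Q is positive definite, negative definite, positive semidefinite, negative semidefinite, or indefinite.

Congruent diagonalization of A (simultaneous row and column reduction) yields pivots 4, -21/4, 6/7.
So there are 2 positive, 1 negative pivots.
Hence Q is indefinite.

indefinite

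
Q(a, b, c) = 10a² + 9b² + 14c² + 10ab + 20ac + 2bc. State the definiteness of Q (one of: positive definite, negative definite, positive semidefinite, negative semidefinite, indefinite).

positive definite

The symmetric matrix of Q is A = [[10, 5, 10], [5, 9, 1], [10, 1, 14]].
Leading principal minors: Δ_1 = 10, Δ_2 = 65, Δ_3 = 100.
All leading principal minors are positive, so by Sylvester's criterion Q is positive definite.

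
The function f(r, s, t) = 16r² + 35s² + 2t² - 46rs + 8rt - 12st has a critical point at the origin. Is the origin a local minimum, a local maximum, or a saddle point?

The Hessian at the origin is H = [[32, -46, 8], [-46, 70, -12], [8, -12, 4]].
Symmetric row and column elimination reduces H to a congruent diagonal form with pivots 32, 31/8, 60/31.
So there are 3 positive pivots.
H is positive definite, so the origin is a strict local minimum.

local minimum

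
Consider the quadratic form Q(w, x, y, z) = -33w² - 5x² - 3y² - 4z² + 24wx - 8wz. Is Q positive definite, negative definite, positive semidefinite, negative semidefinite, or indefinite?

negative definite

The symmetric matrix of Q is A = [[-33, 12, 0, -4], [12, -5, 0, 0], [0, 0, -3, 0], [-4, 0, 0, -4]].
Leading principal minors: Δ_1 = -33, Δ_2 = 21, Δ_3 = -63, Δ_4 = 12.
The signs alternate starting with Δ_1 < 0, so by Sylvester's criterion Q is negative definite.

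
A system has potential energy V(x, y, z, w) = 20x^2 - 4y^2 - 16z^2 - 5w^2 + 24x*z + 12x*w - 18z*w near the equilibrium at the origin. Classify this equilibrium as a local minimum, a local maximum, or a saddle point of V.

The Hessian at the origin is H = [[40, 0, 24, 12], [0, -8, 0, 0], [24, 0, -32, -18], [12, 0, -18, -10]].
Congruent diagonalization of H (simultaneous row and column reduction) yields pivots 40, -8, -232/5, 5/58.
Counting signs: 2 positive, 2 negative.
H is indefinite, so the origin is a saddle point.

saddle point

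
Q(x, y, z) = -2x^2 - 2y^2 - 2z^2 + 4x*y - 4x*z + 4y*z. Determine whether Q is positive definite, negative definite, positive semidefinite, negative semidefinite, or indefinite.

negative semidefinite

Write A = [[-2, 2, -2], [2, -2, 2], [-2, 2, -2]].
Row-reducing A symmetrically gives the diagonal entries -2, 0, 0.
So there are 1 negative, 2 zero pivots.
Hence Q is negative semidefinite.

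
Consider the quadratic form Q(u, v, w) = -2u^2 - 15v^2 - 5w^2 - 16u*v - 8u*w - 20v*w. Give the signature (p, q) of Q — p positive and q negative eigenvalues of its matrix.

The symmetric matrix is A = [[-2, -8, -4], [-8, -15, -10], [-4, -10, -5]].
An LDLᵀ factorisation of A has diagonal entries -2, 17, 15/17.
So there are 2 positive, 1 negative pivots.

(2, 1)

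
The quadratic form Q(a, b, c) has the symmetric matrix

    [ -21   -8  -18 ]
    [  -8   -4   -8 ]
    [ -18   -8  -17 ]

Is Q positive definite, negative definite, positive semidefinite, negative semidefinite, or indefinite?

Leading principal minors: Δ_1 = -21, Δ_2 = 20, Δ_3 = -4.
The signs alternate starting with Δ_1 < 0, so by Sylvester's criterion Q is negative definite.

negative definite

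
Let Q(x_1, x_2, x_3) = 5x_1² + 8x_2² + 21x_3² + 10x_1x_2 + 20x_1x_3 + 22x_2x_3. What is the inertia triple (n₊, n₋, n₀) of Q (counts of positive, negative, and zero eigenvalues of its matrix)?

(3, 0, 0)

The associated matrix is A = [[5, 5, 10], [5, 8, 11], [10, 11, 21]].
An LDLᵀ factorisation of A has diagonal entries 5, 3, 2/3.
That gives 3 positive pivots.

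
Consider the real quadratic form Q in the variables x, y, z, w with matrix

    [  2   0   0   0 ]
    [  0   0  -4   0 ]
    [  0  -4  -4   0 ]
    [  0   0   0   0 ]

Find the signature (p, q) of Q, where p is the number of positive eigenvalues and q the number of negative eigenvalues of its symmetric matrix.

(2, 1)

By Sylvester's law of inertia any congruent diagonalization of A has 2 positive, 1 negative and 1 zero entries.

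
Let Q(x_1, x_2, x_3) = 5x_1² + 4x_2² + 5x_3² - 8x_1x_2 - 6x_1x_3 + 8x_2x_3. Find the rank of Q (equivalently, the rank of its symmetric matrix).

2

The symmetric matrix is A = [[5, -4, -3], [-4, 4, 4], [-3, 4, 5]].
Applying the same elementary operations to the rows and columns of A produces a congruent diagonal matrix with entries 5, 4/5, 0.
Counting signs: 2 positive, 1 zero.
The rank is the number of nonzero pivots: 2.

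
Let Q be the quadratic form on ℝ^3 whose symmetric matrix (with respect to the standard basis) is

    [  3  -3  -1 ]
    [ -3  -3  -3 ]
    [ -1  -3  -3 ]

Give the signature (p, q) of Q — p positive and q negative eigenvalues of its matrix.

An LDLᵀ factorisation of A has diagonal entries 3, -6, -2/3.
Counting signs: 1 positive, 2 negative.

(1, 2)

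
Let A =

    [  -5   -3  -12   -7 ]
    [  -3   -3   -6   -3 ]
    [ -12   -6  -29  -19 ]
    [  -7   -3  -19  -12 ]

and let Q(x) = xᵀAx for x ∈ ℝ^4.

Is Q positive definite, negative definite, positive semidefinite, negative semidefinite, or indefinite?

indefinite

Symmetric row and column elimination reduces A to a congruent diagonal form with pivots -5, -6/5, 1, -2.
So there are 1 positive, 3 negative pivots.
Hence Q is indefinite.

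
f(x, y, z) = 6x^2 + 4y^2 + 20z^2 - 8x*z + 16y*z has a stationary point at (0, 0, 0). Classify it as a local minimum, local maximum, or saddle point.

The Hessian at the origin is H = [[12, 0, -8], [0, 8, 16], [-8, 16, 40]].
An LDLᵀ factorisation of H has diagonal entries 12, 8, 8/3.
That gives 3 positive pivots.
H is positive definite, so the origin is a strict local minimum.

local minimum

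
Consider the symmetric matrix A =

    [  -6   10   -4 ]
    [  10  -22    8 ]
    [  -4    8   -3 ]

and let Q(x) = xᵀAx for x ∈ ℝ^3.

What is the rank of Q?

2

Symmetric row and column elimination reduces A to a congruent diagonal form with pivots -6, -16/3, 0.
So there are 2 negative, 1 zero pivots.
The rank is the number of nonzero pivots: 2.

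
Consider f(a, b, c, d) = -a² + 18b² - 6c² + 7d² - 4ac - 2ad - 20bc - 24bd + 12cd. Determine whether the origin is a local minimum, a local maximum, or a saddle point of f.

saddle point

The Hessian at the origin is H = [[-2, 0, -4, -2], [0, 36, -20, -24], [-4, -20, -12, 12], [-2, -24, 12, 14]].
An LDLᵀ factorisation of H has diagonal entries -2, 36, -136/9, 8/17.
Counting signs: 2 positive, 2 negative.
H is indefinite, so the origin is a saddle point.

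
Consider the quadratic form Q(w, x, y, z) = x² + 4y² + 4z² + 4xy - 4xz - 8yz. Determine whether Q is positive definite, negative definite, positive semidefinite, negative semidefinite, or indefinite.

positive semidefinite

The symmetric matrix is A = [[0, 0, 0, 0], [0, 1, 2, -2], [0, 2, 4, -4], [0, -2, -4, 4]].
Applying the same elementary operations to the rows and columns of A produces a congruent diagonal matrix with entries 0, 1, 0, 0.
Counting signs: 1 positive, 3 zero.
Hence Q is positive semidefinite.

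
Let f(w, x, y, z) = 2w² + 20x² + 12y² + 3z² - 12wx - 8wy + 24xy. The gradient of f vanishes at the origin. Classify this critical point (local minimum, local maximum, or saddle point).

The Hessian at the origin is H = [[4, -12, -8, 0], [-12, 40, 24, 0], [-8, 24, 24, 0], [0, 0, 0, 6]].
An LDLᵀ factorisation of H has diagonal entries 4, 4, 8, 6.
So there are 4 positive pivots.
H is positive definite, so the origin is a strict local minimum.

local minimum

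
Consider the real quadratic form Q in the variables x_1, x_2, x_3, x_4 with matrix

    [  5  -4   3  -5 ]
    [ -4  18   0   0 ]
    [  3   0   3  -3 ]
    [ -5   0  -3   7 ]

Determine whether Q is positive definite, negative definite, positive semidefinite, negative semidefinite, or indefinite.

Leading principal minors: Δ_1 = 5, Δ_2 = 74, Δ_3 = 60, Δ_4 = 24.
All leading principal minors are positive, so by Sylvester's criterion Q is positive definite.

positive definite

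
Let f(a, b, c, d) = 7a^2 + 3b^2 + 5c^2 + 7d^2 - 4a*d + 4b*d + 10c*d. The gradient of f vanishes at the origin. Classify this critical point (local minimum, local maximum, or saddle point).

local minimum

The Hessian at the origin is H = [[14, 0, 0, -4], [0, 6, 0, 4], [0, 0, 10, 10], [-4, 4, 10, 14]].
Symmetric row and column elimination reduces H to a congruent diagonal form with pivots 14, 6, 10, 4/21.
So there are 4 positive pivots.
H is positive definite, so the origin is a strict local minimum.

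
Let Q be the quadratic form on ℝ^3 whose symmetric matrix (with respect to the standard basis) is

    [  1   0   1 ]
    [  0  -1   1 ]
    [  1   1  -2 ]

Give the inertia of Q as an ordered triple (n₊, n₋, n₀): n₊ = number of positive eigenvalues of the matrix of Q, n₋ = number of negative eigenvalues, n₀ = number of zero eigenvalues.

Symmetric row and column elimination reduces A to a congruent diagonal form with pivots 1, -1, -2.
So there are 1 positive, 2 negative pivots.

(1, 2, 0)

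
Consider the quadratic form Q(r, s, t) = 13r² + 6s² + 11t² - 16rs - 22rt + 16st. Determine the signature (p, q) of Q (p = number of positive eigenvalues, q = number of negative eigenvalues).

The symmetric matrix is A = [[13, -8, -11], [-8, 6, 8], [-11, 8, 11]].
Applying the same elementary operations to the rows and columns of A produces a congruent diagonal matrix with entries 13, 14/13, 2/7.
That gives 3 positive pivots.

(3, 0)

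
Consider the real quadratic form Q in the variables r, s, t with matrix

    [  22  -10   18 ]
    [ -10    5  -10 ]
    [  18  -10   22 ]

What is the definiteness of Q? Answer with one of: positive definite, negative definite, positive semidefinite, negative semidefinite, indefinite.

positive semidefinite

Applying the same elementary operations to the rows and columns of A produces a congruent diagonal matrix with entries 22, 5/11, 0.
That gives 2 positive, 1 zero pivots.
Hence Q is positive semidefinite.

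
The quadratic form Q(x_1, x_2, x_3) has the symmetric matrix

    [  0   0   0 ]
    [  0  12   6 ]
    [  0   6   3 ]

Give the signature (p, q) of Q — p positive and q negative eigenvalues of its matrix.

(1, 0)

Applying the same elementary operations to the rows and columns of A produces a congruent diagonal matrix with entries 0, 12, 0.
So there are 1 positive, 2 zero pivots.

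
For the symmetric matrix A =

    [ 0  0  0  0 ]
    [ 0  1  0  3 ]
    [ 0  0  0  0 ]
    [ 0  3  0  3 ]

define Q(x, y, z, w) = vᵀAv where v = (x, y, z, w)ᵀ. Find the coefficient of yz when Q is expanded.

The coefficient of yz is A[2,3] + A[3,2] = 2·0 = 0.

0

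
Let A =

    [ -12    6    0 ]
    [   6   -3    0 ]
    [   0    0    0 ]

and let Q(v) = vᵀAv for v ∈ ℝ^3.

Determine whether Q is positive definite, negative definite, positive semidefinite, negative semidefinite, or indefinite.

Applying the same elementary operations to the rows and columns of A produces a congruent diagonal matrix with entries -12, 0, 0.
So there are 1 negative, 2 zero pivots.
Hence Q is negative semidefinite.

negative semidefinite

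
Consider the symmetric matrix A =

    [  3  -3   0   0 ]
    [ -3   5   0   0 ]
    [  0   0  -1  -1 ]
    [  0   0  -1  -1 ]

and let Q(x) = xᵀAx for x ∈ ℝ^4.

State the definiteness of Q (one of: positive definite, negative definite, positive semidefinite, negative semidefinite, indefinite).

indefinite

Congruent diagonalization of A (simultaneous row and column reduction) yields pivots 3, 2, -1, 0.
Counting signs: 2 positive, 1 negative, 1 zero.
Hence Q is indefinite.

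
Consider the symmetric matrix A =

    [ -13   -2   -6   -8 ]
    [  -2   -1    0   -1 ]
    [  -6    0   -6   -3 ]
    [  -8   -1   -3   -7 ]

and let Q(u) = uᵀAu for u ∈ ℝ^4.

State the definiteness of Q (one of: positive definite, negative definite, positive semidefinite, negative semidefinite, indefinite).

negative definite

Leading principal minors: Δ_1 = -13, Δ_2 = 9, Δ_3 = -18, Δ_4 = 27.
The signs alternate starting with Δ_1 < 0, so by Sylvester's criterion Q is negative definite.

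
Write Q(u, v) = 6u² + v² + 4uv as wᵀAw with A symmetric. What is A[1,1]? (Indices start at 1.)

6

The coefficient of u² in Q is 6, and that is exactly A[1,1].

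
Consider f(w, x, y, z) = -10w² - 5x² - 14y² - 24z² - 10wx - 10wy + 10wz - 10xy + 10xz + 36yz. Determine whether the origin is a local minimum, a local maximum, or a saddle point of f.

local maximum

The Hessian at the origin is H = [[-20, -10, -10, 10], [-10, -10, -10, 10], [-10, -10, -28, 36], [10, 10, 36, -48]].
Row-reducing H symmetrically gives the diagonal entries -20, -5, -18, -4/9.
Counting signs: 4 negative.
H is negative definite, so the origin is a strict local maximum.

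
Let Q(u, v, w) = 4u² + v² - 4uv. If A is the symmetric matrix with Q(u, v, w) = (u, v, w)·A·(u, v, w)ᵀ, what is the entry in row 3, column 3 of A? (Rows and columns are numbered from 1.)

The coefficient of w² in Q is 0, and that is exactly A[3,3].

0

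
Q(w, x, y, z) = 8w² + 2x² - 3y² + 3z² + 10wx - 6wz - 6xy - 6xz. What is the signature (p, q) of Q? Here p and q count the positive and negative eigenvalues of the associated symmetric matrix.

(3, 1)

The symmetric matrix is A = [[8, 5, 0, -3], [5, 2, -3, -3], [0, -3, -3, 0], [-3, -3, 0, 3]].
An LDLᵀ factorisation of A has diagonal entries 8, -9/8, 5, 6/5.
Counting signs: 3 positive, 1 negative.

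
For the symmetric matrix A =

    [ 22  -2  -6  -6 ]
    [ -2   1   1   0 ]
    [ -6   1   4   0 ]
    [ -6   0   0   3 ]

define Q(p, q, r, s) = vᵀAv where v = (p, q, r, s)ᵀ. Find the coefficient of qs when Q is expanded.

The coefficient of qs is A[2,4] + A[4,2] = 2·0 = 0.

0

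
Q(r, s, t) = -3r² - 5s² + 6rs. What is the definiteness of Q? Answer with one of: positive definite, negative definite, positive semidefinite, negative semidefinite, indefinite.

negative semidefinite

The symmetric matrix is A = [[-3, 3, 0], [3, -5, 0], [0, 0, 0]].
Applying the same elementary operations to the rows and columns of A produces a congruent diagonal matrix with entries -3, -2, 0.
So there are 2 negative, 1 zero pivots.
Hence Q is negative semidefinite.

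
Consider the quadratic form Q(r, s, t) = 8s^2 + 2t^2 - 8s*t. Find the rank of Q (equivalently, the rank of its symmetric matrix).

1

The associated matrix is A = [[0, 0, 0], [0, 8, -4], [0, -4, 2]].
Row-reducing A symmetrically gives the diagonal entries 0, 8, 0.
That gives 1 positive, 2 zero pivots.
The rank is the number of nonzero pivots: 1.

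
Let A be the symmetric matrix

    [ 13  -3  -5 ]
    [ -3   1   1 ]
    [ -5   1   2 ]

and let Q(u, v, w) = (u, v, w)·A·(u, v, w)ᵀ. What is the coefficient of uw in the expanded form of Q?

-10

The coefficient of uw is A[1,3] + A[3,1] = 2·(-5) = -10.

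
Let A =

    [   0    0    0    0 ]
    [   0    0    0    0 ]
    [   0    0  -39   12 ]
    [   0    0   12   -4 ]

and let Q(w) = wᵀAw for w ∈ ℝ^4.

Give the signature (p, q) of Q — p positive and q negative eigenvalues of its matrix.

(0, 2)

Row-reducing A symmetrically gives the diagonal entries 0, 0, -39, -4/13.
That gives 2 negative, 2 zero pivots.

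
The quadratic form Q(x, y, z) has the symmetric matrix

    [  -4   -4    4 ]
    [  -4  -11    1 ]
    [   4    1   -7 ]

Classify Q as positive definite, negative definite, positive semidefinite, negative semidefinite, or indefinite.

negative definite

Symmetric row and column elimination reduces A to a congruent diagonal form with pivots -4, -7, -12/7.
So there are 3 negative pivots.
Hence Q is negative definite.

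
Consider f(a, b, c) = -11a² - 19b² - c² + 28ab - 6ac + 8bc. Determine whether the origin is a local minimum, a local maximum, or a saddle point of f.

The Hessian at the origin is H = [[-22, 28, -6], [28, -38, 8], [-6, 8, -2]].
Applying the same elementary operations to the rows and columns of H produces a congruent diagonal matrix with entries -22, -26/11, -4/13.
That gives 3 negative pivots.
H is negative definite, so the origin is a strict local maximum.

local maximum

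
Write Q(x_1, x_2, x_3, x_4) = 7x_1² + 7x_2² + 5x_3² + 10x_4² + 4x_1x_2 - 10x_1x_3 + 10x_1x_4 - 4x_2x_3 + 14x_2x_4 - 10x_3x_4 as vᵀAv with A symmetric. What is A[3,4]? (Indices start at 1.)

-5

The coefficient of x_3·x_4 in Q is -10. For a symmetric A this equals A[3,4] + A[4,3] = 2·A[3,4].
So A[3,4] = -10/2 = -5.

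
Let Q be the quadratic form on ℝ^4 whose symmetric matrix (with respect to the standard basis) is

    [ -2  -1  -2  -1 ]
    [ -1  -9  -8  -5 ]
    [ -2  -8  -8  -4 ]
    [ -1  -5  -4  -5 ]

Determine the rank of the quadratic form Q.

Congruent diagonalization of A (simultaneous row and column reduction) yields pivots -2, -17/2, -4/17, 0.
Counting signs: 3 negative, 1 zero.
The rank is the number of nonzero pivots: 3.

3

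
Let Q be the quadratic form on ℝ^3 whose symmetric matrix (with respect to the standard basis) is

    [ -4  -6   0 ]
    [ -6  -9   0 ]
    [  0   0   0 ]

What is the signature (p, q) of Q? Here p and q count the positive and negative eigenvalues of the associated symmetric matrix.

(0, 1)

Applying the same elementary operations to the rows and columns of A produces a congruent diagonal matrix with entries -4, 0, 0.
That gives 1 negative, 2 zero pivots.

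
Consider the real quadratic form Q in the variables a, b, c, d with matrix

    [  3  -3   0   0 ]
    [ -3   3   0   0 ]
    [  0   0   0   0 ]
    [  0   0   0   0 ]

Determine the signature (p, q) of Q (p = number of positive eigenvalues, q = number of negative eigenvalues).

(1, 0)

Applying the same elementary operations to the rows and columns of A produces a congruent diagonal matrix with entries 3, 0, 0, 0.
Counting signs: 1 positive, 3 zero.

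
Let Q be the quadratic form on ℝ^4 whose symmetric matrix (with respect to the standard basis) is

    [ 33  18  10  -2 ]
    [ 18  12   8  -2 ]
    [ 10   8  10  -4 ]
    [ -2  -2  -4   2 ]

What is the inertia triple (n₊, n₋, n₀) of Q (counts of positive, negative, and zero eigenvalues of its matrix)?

An LDLᵀ factorisation of A has diagonal entries 33, 24/11, 4, 5/36.
That gives 4 positive pivots.

(4, 0, 0)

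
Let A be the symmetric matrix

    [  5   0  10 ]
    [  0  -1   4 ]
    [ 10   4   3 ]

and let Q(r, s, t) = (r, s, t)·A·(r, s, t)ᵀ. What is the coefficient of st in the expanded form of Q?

The coefficient of st is A[2,3] + A[3,2] = 2·4 = 8.

8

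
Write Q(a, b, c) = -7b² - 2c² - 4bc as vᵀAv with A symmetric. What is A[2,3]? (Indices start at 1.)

-2

The coefficient of b·c in Q is -4. For a symmetric A this equals A[2,3] + A[3,2] = 2·A[2,3].
So A[2,3] = -4/2 = -2.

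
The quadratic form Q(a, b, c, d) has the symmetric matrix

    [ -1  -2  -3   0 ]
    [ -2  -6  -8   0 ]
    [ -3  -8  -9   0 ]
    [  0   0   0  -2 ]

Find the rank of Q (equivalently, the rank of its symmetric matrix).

An LDLᵀ factorisation of A has diagonal entries -1, -2, 2, -2.
That gives 1 positive, 3 negative pivots.
The rank is the number of nonzero pivots: 4.

4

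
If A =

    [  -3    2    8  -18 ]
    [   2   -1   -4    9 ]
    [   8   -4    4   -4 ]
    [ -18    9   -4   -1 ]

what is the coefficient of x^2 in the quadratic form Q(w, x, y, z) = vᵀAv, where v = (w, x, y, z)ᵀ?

The coefficient of x^2 is the diagonal entry A[2,2] = -1.

-1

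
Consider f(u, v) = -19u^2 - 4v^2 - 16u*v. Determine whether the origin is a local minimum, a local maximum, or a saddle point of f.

The Hessian at the origin is H = [[-38, -16], [-16, -8]].
det H = -38·-8 − (-16)² = 48 > 0 and H[1,1] = -38 < 0, so H is negative definite.
Therefore the origin is a local maximum.

local maximum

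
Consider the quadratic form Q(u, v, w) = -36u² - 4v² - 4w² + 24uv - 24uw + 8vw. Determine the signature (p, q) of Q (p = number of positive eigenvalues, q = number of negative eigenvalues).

(0, 1)

Write A = [[-36, 12, -12], [12, -4, 4], [-12, 4, -4]].
Congruent diagonalization of A (simultaneous row and column reduction) yields pivots -36, 0, 0.
Counting signs: 1 negative, 2 zero.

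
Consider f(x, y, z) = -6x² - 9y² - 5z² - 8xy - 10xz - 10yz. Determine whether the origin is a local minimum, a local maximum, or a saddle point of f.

The Hessian at the origin is H = [[-12, -8, -10], [-8, -18, -10], [-10, -10, -10]].
An LDLᵀ factorisation of H has diagonal entries -12, -38/3, -15/19.
Counting signs: 3 negative.
H is negative definite, so the origin is a strict local maximum.

local maximum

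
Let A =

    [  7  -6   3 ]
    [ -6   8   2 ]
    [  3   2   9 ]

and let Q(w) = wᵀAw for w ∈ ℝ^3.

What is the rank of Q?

3

An LDLᵀ factorisation of A has diagonal entries 7, 20/7, 2/5.
So there are 3 positive pivots.
The rank is the number of nonzero pivots: 3.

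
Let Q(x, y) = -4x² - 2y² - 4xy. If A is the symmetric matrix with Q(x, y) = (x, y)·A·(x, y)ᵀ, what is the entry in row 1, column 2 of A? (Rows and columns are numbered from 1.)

The coefficient of x·y in Q is -4. For a symmetric A this equals A[1,2] + A[2,1] = 2·A[1,2].
So A[1,2] = -4/2 = -2.

-2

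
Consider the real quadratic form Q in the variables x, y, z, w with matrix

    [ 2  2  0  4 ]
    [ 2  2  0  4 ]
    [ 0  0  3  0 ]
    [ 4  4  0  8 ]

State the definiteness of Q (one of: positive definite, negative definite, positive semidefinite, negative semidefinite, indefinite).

positive semidefinite

Applying the same elementary operations to the rows and columns of A produces a congruent diagonal matrix with entries 2, 0, 3, 0.
So there are 2 positive, 2 zero pivots.
Hence Q is positive semidefinite.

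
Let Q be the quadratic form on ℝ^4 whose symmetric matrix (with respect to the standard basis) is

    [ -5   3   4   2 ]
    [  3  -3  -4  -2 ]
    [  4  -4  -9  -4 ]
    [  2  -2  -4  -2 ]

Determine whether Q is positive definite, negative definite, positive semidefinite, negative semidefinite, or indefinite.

negative definite

Leading principal minors: Δ_1 = -5, Δ_2 = 6, Δ_3 = -22, Δ_4 = 4.
The signs alternate starting with Δ_1 < 0, so by Sylvester's criterion Q is negative definite.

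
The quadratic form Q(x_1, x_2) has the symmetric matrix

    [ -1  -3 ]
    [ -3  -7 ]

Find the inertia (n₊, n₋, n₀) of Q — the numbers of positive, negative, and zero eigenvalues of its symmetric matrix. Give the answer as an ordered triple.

(1, 1, 0)

Symmetric row and column elimination reduces A to a congruent diagonal form with pivots -1, 2.
So there are 1 positive, 1 negative pivots.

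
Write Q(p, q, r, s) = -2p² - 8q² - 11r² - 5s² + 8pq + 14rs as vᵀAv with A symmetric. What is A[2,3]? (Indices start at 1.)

0

The coefficient of q·r in Q is 0. For a symmetric A this equals A[2,3] + A[3,2] = 2·A[2,3].
So A[2,3] = 0/2 = 0.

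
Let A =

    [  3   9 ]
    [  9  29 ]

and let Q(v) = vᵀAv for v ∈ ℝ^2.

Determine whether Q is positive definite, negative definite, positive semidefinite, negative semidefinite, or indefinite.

For the 2×2 matrix [[3, 9], [9, 29]]: det = 3·29 − (9)² = 6, trace = 32.
det > 0 so both eigenvalues share the sign of the trace; trace = 32 > 0 ⇒ both positive.

positive definite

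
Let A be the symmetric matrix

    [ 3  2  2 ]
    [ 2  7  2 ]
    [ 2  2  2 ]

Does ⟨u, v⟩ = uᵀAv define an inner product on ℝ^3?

Leading principal minors: Δ_1 = 3, Δ_2 = 17, Δ_3 = 10.
All leading principal minors are positive, so by Sylvester's criterion Q is positive definite.
⟨·,·⟩ is an inner product exactly when A is positive definite.

yes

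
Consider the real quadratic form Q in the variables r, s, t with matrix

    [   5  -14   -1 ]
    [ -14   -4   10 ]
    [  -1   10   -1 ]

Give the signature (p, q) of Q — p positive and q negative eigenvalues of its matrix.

Congruent diagonalization of A (simultaneous row and column reduction) yields pivots 5, -216/5, 0.
Counting signs: 1 positive, 1 negative, 1 zero.

(1, 1)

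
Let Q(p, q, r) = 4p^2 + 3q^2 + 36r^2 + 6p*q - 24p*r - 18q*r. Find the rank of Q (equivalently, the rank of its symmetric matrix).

The associated matrix is A = [[4, 3, -12], [3, 3, -9], [-12, -9, 36]].
Applying the same elementary operations to the rows and columns of A produces a congruent diagonal matrix with entries 4, 3/4, 0.
So there are 2 positive, 1 zero pivots.
The rank is the number of nonzero pivots: 2.

2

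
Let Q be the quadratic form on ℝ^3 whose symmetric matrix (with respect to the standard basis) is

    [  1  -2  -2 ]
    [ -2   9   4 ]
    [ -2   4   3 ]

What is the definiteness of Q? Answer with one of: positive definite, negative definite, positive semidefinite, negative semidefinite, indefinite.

Row-reducing A symmetrically gives the diagonal entries 1, 5, -1.
Counting signs: 2 positive, 1 negative.
Hence Q is indefinite.

indefinite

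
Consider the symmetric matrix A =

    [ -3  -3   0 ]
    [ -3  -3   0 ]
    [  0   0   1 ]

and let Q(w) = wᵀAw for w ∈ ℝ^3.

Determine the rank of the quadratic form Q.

2

Applying the same elementary operations to the rows and columns of A produces a congruent diagonal matrix with entries -3, 0, 1.
So there are 1 positive, 1 negative, 1 zero pivots.
The rank is the number of nonzero pivots: 2.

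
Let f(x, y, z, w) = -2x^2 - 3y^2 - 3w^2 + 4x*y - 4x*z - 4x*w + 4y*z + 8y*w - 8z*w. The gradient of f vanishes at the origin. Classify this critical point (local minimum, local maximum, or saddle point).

saddle point

The Hessian at the origin is H = [[-4, 4, -4, -4], [4, -6, 4, 8], [-4, 4, 0, -8], [-4, 8, -8, -6]].
Row-reducing H symmetrically gives the diagonal entries -4, -2, 4, 2.
Counting signs: 2 positive, 2 negative.
H is indefinite, so the origin is a saddle point.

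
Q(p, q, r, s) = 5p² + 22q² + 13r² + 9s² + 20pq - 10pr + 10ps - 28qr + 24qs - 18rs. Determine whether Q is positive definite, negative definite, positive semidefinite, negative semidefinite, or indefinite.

positive semidefinite

The associated matrix is A = [[5, 10, -5, 5], [10, 22, -14, 12], [-5, -14, 13, -9], [5, 12, -9, 9]].
Congruent diagonalization of A (simultaneous row and column reduction) yields pivots 5, 2, 0, 2.
So there are 3 positive, 1 zero pivots.
Hence Q is positive semidefinite.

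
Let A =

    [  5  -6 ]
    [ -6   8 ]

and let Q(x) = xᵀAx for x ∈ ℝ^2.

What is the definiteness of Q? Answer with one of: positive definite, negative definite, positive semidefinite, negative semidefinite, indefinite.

Leading principal minors: Δ_1 = 5, Δ_2 = 4.
All leading principal minors are positive, so by Sylvester's criterion Q is positive definite.

positive definite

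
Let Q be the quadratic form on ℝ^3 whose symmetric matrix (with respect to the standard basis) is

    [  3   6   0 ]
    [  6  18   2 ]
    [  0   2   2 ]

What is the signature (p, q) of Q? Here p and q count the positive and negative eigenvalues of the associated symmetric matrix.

(3, 0)

Row-reducing A symmetrically gives the diagonal entries 3, 6, 4/3.
So there are 3 positive pivots.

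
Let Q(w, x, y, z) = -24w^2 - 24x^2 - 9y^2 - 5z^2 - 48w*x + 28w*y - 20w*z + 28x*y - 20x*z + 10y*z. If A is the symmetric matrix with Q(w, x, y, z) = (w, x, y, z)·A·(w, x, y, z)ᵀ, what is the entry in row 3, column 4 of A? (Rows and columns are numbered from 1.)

The coefficient of y·z in Q is 10. For a symmetric A this equals A[3,4] + A[4,3] = 2·A[3,4].
So A[3,4] = 10/2 = 5.

5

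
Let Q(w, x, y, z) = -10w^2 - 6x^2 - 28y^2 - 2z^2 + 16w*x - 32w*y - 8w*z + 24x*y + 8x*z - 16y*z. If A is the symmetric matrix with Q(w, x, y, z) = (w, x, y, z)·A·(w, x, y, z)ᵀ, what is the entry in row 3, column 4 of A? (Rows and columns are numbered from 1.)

-8

The coefficient of y·z in Q is -16. For a symmetric A this equals A[3,4] + A[4,3] = 2·A[3,4].
So A[3,4] = -16/2 = -8.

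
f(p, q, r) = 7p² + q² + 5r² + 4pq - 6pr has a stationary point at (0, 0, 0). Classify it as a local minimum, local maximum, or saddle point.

local minimum

The Hessian at the origin is H = [[14, 4, -6], [4, 2, 0], [-6, 0, 10]].
Row-reducing H symmetrically gives the diagonal entries 14, 6/7, 4.
So there are 3 positive pivots.
H is positive definite, so the origin is a strict local minimum.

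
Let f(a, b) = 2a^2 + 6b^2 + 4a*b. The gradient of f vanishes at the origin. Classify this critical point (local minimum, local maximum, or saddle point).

The Hessian at the origin is H = [[4, 4], [4, 12]].
det H = 4·12 − (4)² = 32 > 0 and H[1,1] = 4 > 0, so H is positive definite.
Therefore the origin is a local minimum.

local minimum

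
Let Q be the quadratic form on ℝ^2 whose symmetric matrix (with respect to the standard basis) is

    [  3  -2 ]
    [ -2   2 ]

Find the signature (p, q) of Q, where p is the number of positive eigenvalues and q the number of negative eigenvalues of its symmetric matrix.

(2, 0)

Symmetric row and column elimination reduces A to a congruent diagonal form with pivots 3, 2/3.
Counting signs: 2 positive.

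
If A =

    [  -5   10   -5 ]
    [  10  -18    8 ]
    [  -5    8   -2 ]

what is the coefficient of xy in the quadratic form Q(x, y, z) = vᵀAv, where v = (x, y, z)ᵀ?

The coefficient of xy is A[1,2] + A[2,1] = 2·10 = 20.

20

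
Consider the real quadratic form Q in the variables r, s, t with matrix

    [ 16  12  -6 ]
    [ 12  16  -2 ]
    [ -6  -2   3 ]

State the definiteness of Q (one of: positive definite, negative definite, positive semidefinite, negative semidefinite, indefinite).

Symmetric row and column elimination reduces A to a congruent diagonal form with pivots 16, 7, -1/7.
So there are 2 positive, 1 negative pivots.
Hence Q is indefinite.

indefinite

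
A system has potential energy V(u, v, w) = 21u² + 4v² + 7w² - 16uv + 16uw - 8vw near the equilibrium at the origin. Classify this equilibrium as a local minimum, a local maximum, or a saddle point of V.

The Hessian at the origin is H = [[42, -16, 16], [-16, 8, -8], [16, -8, 14]].
An LDLᵀ factorisation of H has diagonal entries 42, 40/21, 6.
So there are 3 positive pivots.
H is positive definite, so the origin is a strict local minimum.

local minimum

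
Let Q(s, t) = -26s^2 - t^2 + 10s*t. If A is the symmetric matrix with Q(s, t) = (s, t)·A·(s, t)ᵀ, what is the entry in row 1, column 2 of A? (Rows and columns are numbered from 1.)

5

The coefficient of s·t in Q is 10. For a symmetric A this equals A[1,2] + A[2,1] = 2·A[1,2].
So A[1,2] = 10/2 = 5.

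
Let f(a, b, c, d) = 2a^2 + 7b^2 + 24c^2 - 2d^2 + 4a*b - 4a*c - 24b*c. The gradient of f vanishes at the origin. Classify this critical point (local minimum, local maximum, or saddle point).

The Hessian at the origin is H = [[4, 4, -4, 0], [4, 14, -24, 0], [-4, -24, 48, 0], [0, 0, 0, -4]].
Row-reducing H symmetrically gives the diagonal entries 4, 10, 4, -4.
Counting signs: 3 positive, 1 negative.
H is indefinite, so the origin is a saddle point.

saddle point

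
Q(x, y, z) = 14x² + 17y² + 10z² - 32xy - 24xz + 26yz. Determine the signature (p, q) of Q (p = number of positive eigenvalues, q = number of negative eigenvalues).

Write A = [[14, -16, -12], [-16, 17, 13], [-12, 13, 10]].
Applying the same elementary operations to the rows and columns of A produces a congruent diagonal matrix with entries 14, -9/7, 1/9.
Counting signs: 2 positive, 1 negative.

(2, 1)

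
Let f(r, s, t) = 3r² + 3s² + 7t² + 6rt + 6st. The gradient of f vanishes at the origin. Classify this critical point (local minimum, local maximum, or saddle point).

local minimum

The Hessian at the origin is H = [[6, 0, 6], [0, 6, 6], [6, 6, 14]].
An LDLᵀ factorisation of H has diagonal entries 6, 6, 2.
Counting signs: 3 positive.
H is positive definite, so the origin is a strict local minimum.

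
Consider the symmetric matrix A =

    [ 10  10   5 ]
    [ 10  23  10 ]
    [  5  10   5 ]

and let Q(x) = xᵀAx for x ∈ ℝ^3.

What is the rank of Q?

Row-reducing A symmetrically gives the diagonal entries 10, 13, 15/26.
That gives 3 positive pivots.
The rank is the number of nonzero pivots: 3.

3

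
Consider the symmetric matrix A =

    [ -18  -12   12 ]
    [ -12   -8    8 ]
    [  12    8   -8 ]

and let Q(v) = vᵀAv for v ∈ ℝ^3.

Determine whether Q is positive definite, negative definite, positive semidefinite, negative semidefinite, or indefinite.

negative semidefinite

Symmetric row and column elimination reduces A to a congruent diagonal form with pivots -18, 0, 0.
Counting signs: 1 negative, 2 zero.
Hence Q is negative semidefinite.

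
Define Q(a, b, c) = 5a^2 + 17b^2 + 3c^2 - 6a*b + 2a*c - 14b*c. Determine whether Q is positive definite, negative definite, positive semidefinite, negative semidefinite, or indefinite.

The symmetric matrix of Q is A = [[5, -3, 1], [-3, 17, -7], [1, -7, 3]].
Leading principal minors: Δ_1 = 5, Δ_2 = 76, Δ_3 = 8.
All leading principal minors are positive, so by Sylvester's criterion Q is positive definite.

positive definite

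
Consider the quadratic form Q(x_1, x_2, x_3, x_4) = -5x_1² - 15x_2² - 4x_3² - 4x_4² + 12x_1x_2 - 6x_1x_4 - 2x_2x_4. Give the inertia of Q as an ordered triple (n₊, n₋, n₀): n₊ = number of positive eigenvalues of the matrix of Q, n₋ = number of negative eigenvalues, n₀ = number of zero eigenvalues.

The associated matrix is A = [[-5, 6, 0, -3], [6, -15, 0, -1], [0, 0, -4, 0], [-3, -1, 0, -4]].
Symmetric row and column elimination reduces A to a congruent diagonal form with pivots -5, -39/5, -4, 20/39.
That gives 1 positive, 3 negative pivots.

(1, 3, 0)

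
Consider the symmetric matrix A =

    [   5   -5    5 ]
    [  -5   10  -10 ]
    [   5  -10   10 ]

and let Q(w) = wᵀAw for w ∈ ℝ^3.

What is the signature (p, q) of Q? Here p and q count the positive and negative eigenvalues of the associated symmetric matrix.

Row-reducing A symmetrically gives the diagonal entries 5, 5, 0.
So there are 2 positive, 1 zero pivots.

(2, 0)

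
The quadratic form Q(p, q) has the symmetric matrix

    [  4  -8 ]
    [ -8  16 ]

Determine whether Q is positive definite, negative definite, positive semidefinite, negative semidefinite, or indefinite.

positive semidefinite

Row-reducing A symmetrically gives the diagonal entries 4, 0.
So there are 1 positive, 1 zero pivots.
Hence Q is positive semidefinite.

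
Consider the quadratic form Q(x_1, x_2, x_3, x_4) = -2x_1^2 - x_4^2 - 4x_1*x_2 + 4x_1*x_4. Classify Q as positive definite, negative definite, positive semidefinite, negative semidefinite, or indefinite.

indefinite

Write A = [[-2, -2, 0, 2], [-2, 0, 0, 0], [0, 0, 0, 0], [2, 0, 0, -1]].
Row-reducing A symmetrically gives the diagonal entries -2, 2, 0, -1.
So there are 1 positive, 2 negative, 1 zero pivots.
Hence Q is indefinite.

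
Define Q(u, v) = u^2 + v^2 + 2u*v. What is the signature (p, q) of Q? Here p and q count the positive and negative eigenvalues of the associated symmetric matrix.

Write A = [[1, 1], [1, 1]].
Symmetric row and column elimination reduces A to a congruent diagonal form with pivots 1, 0.
So there are 1 positive, 1 zero pivots.

(1, 0)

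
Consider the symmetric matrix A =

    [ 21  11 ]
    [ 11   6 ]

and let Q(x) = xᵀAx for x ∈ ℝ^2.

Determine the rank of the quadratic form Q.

Symmetric row and column elimination reduces A to a congruent diagonal form with pivots 21, 5/21.
That gives 2 positive pivots.
The rank is the number of nonzero pivots: 2.

2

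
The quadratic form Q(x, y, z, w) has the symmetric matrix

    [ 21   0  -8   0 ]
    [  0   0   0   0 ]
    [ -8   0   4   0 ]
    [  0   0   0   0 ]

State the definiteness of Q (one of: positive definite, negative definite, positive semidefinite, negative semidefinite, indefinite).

Applying the same elementary operations to the rows and columns of A produces a congruent diagonal matrix with entries 21, 0, 20/21, 0.
Counting signs: 2 positive, 2 zero.
Hence Q is positive semidefinite.

positive semidefinite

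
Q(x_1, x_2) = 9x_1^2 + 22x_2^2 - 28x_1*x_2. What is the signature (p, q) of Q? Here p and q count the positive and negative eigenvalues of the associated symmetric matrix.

(2, 0)

Write A = [[9, -14], [-14, 22]].
An LDLᵀ factorisation of A has diagonal entries 9, 2/9.
So there are 2 positive pivots.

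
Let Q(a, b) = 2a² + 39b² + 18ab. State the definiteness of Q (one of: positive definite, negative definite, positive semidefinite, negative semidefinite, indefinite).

The symmetric matrix is A = [[2, 9], [9, 39]].
Congruent diagonalization of A (simultaneous row and column reduction) yields pivots 2, -3/2.
So there are 1 positive, 1 negative pivots.
Hence Q is indefinite.

indefinite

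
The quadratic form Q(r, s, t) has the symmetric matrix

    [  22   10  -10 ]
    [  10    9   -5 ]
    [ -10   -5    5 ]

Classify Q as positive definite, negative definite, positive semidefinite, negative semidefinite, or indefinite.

positive definite

Leading principal minors: Δ_1 = 22, Δ_2 = 98, Δ_3 = 40.
All leading principal minors are positive, so by Sylvester's criterion Q is positive definite.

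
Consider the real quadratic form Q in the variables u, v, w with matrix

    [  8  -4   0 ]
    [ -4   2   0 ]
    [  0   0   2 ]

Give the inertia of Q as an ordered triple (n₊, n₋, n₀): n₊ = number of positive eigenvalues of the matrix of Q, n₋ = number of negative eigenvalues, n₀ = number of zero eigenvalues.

Congruent diagonalization of A (simultaneous row and column reduction) yields pivots 8, 0, 2.
So there are 2 positive, 1 zero pivots.

(2, 0, 1)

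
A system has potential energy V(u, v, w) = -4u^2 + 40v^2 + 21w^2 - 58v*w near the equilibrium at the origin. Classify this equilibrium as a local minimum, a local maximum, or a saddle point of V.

The Hessian at the origin is H = [[-8, 0, 0], [0, 80, -58], [0, -58, 42]].
Applying the same elementary operations to the rows and columns of H produces a congruent diagonal matrix with entries -8, 80, -1/20.
That gives 1 positive, 2 negative pivots.
H is indefinite, so the origin is a saddle point.

saddle point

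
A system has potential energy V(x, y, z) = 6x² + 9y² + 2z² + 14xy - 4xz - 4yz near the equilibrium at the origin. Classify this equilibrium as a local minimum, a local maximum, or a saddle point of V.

The Hessian at the origin is H = [[12, 14, -4], [14, 18, -4], [-4, -4, 4]].
Congruent diagonalization of H (simultaneous row and column reduction) yields pivots 12, 5/3, 12/5.
Counting signs: 3 positive.
H is positive definite, so the origin is a strict local minimum.

local minimum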